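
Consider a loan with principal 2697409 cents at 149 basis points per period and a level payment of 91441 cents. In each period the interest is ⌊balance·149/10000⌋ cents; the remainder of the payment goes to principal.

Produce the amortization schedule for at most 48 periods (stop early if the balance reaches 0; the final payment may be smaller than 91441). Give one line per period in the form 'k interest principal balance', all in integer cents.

1. interest=⌊2697409·149/10000⌋=40191; principal=91441-40191=51250; balance=2697409-51250=2646159
2. interest=⌊2646159·149/10000⌋=39427; principal=91441-39427=52014; balance=2646159-52014=2594145
3. interest=⌊2594145·149/10000⌋=38652; principal=91441-38652=52789; balance=2594145-52789=2541356
4. interest=⌊2541356·149/10000⌋=37866; principal=91441-37866=53575; balance=2541356-53575=2487781
5. interest=⌊2487781·149/10000⌋=37067; principal=91441-37067=54374; balance=2487781-54374=2433407
6. interest=⌊2433407·149/10000⌋=36257; principal=91441-36257=55184; balance=2433407-55184=2378223
7. interest=⌊2378223·149/10000⌋=35435; principal=91441-35435=56006; balance=2378223-56006=2322217
8. interest=⌊2322217·149/10000⌋=34601; principal=91441-34601=56840; balance=2322217-56840=2265377
9. interest=⌊2265377·149/10000⌋=33754; principal=91441-33754=57687; balance=2265377-57687=2207690
10. interest=⌊2207690·149/10000⌋=32894; principal=91441-32894=58547; balance=2207690-58547=2149143
11. interest=⌊2149143·149/10000⌋=32022; principal=91441-32022=59419; balance=2149143-59419=2089724
12. interest=⌊2089724·149/10000⌋=31136; principal=91441-31136=60305; balance=2089724-60305=2029419
13. interest=⌊2029419·149/10000⌋=30238; principal=91441-30238=61203; balance=2029419-61203=1968216
14. interest=⌊1968216·149/10000⌋=29326; principal=91441-29326=62115; balance=1968216-62115=1906101
15. interest=⌊1906101·149/10000⌋=28400; principal=91441-28400=63041; balance=1906101-63041=1843060
16. interest=⌊1843060·149/10000⌋=27461; principal=91441-27461=63980; balance=1843060-63980=1779080
17. interest=⌊1779080·149/10000⌋=26508; principal=91441-26508=64933; balance=1779080-64933=1714147
18. interest=⌊1714147·149/10000⌋=25540; principal=91441-25540=65901; balance=1714147-65901=1648246
19. interest=⌊1648246·149/10000⌋=24558; principal=91441-24558=66883; balance=1648246-66883=1581363
20. interest=⌊1581363·149/10000⌋=23562; principal=91441-23562=67879; balance=1581363-67879=1513484
21. interest=⌊1513484·149/10000⌋=22550; principal=91441-22550=68891; balance=1513484-68891=1444593
22. interest=⌊1444593·149/10000⌋=21524; principal=91441-21524=69917; balance=1444593-69917=1374676
23. interest=⌊1374676·149/10000⌋=20482; principal=91441-20482=70959; balance=1374676-70959=1303717
24. interest=⌊1303717·149/10000⌋=19425; principal=91441-19425=72016; balance=1303717-72016=1231701
25. interest=⌊1231701·149/10000⌋=18352; principal=91441-18352=73089; balance=1231701-73089=1158612
26. interest=⌊1158612·149/10000⌋=17263; principal=91441-17263=74178; balance=1158612-74178=1084434
27. interest=⌊1084434·149/10000⌋=16158; principal=91441-16158=75283; balance=1084434-75283=1009151
28. interest=⌊1009151·149/10000⌋=15036; principal=91441-15036=76405; balance=1009151-76405=932746
29. interest=⌊932746·149/10000⌋=13897; principal=91441-13897=77544; balance=932746-77544=855202
30. interest=⌊855202·149/10000⌋=12742; principal=91441-12742=78699; balance=855202-78699=776503
31. interest=⌊776503·149/10000⌋=11569; principal=91441-11569=79872; balance=776503-79872=696631
32. interest=⌊696631·149/10000⌋=10379; principal=91441-10379=81062; balance=696631-81062=615569
33. interest=⌊615569·149/10000⌋=9171; principal=91441-9171=82270; balance=615569-82270=533299
34. interest=⌊533299·149/10000⌋=7946; principal=91441-7946=83495; balance=533299-83495=449804
35. interest=⌊449804·149/10000⌋=6702; principal=91441-6702=84739; balance=449804-84739=365065
36. interest=⌊365065·149/10000⌋=5439; principal=91441-5439=86002; balance=365065-86002=279063
37. interest=⌊279063·149/10000⌋=4158; principal=91441-4158=87283; balance=279063-87283=191780
38. interest=⌊191780·149/10000⌋=2857; principal=91441-2857=88584; balance=191780-88584=103196
39. interest=⌊103196·149/10000⌋=1537; principal=91441-1537=89904; balance=103196-89904=13292
40. interest=⌊13292·149/10000⌋=198; principal=min(91441-198,13292)=13292; balance=13292-13292=0

1 40191 51250 2646159
2 39427 52014 2594145
3 38652 52789 2541356
4 37866 53575 2487781
5 37067 54374 2433407
6 36257 55184 2378223
7 35435 56006 2322217
8 34601 56840 2265377
9 33754 57687 2207690
10 32894 58547 2149143
11 32022 59419 2089724
12 31136 60305 2029419
13 30238 61203 1968216
14 29326 62115 1906101
15 28400 63041 1843060
16 27461 63980 1779080
17 26508 64933 1714147
18 25540 65901 1648246
19 24558 66883 1581363
20 23562 67879 1513484
21 22550 68891 1444593
22 21524 69917 1374676
23 20482 70959 1303717
24 19425 72016 1231701
25 18352 73089 1158612
26 17263 74178 1084434
27 16158 75283 1009151
28 15036 76405 932746
29 13897 77544 855202
30 12742 78699 776503
31 11569 79872 696631
32 10379 81062 615569
33 9171 82270 533299
34 7946 83495 449804
35 6702 84739 365065
36 5439 86002 279063
37 4158 87283 191780
38 2857 88584 103196
39 1537 89904 13292
40 198 13292 0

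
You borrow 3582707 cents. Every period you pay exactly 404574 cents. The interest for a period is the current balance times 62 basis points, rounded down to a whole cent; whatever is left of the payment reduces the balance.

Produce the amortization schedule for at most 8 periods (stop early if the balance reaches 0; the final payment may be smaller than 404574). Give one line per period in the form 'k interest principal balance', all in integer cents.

1. interest=⌊3582707·62/10000⌋=22212; principal=404574-22212=382362; balance=3582707-382362=3200345
2. interest=⌊3200345·62/10000⌋=19842; principal=404574-19842=384732; balance=3200345-384732=2815613
3. interest=⌊2815613·62/10000⌋=17456; principal=404574-17456=387118; balance=2815613-387118=2428495
4. interest=⌊2428495·62/10000⌋=15056; principal=404574-15056=389518; balance=2428495-389518=2038977
5. interest=⌊2038977·62/10000⌋=12641; principal=404574-12641=391933; balance=2038977-391933=1647044
6. interest=⌊1647044·62/10000⌋=10211; principal=404574-10211=394363; balance=1647044-394363=1252681
7. interest=⌊1252681·62/10000⌋=7766; principal=404574-7766=396808; balance=1252681-396808=855873
8. interest=⌊855873·62/10000⌋=5306; principal=404574-5306=399268; balance=855873-399268=456605

1 22212 382362 3200345
2 19842 384732 2815613
3 17456 387118 2428495
4 15056 389518 2038977
5 12641 391933 1647044
6 10211 394363 1252681
7 7766 396808 855873
8 5306 399268 456605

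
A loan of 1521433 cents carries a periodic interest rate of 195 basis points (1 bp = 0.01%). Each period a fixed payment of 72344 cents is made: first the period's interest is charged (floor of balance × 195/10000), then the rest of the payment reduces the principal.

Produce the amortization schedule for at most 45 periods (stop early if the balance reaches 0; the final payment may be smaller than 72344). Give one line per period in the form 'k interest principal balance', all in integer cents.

1 29667 42677 1478756
2 28835 43509 1435247
3 27987 44357 1390890
4 27122 45222 1345668
5 26240 46104 1299564
6 25341 47003 1252561
7 24424 47920 1204641
8 23490 48854 1155787
9 22537 49807 1105980
10 21566 50778 1055202
11 20576 51768 1003434
12 19566 52778 950656
13 18537 53807 896849
14 17488 54856 841993
15 16418 55926 786067
16 15328 57016 729051
17 14216 58128 670923
18 13082 59262 611661
19 11927 60417 551244
20 10749 61595 489649
21 9548 62796 426853
22 8323 64021 362832
23 7075 65269 297563
24 5802 66542 231021
25 4504 67840 163181
26 3182 69162 94019
27 1833 70511 23508
28 458 23508 0

1. interest=⌊1521433·195/10000⌋=29667; principal=72344-29667=42677; balance=1521433-42677=1478756
2. interest=⌊1478756·195/10000⌋=28835; principal=72344-28835=43509; balance=1478756-43509=1435247
3. interest=⌊1435247·195/10000⌋=27987; principal=72344-27987=44357; balance=1435247-44357=1390890
4. interest=⌊1390890·195/10000⌋=27122; principal=72344-27122=45222; balance=1390890-45222=1345668
5. interest=⌊1345668·195/10000⌋=26240; principal=72344-26240=46104; balance=1345668-46104=1299564
6. interest=⌊1299564·195/10000⌋=25341; principal=72344-25341=47003; balance=1299564-47003=1252561
7. interest=⌊1252561·195/10000⌋=24424; principal=72344-24424=47920; balance=1252561-47920=1204641
8. interest=⌊1204641·195/10000⌋=23490; principal=72344-23490=48854; balance=1204641-48854=1155787
9. interest=⌊1155787·195/10000⌋=22537; principal=72344-22537=49807; balance=1155787-49807=1105980
10. interest=⌊1105980·195/10000⌋=21566; principal=72344-21566=50778; balance=1105980-50778=1055202
11. interest=⌊1055202·195/10000⌋=20576; principal=72344-20576=51768; balance=1055202-51768=1003434
12. interest=⌊1003434·195/10000⌋=19566; principal=72344-19566=52778; balance=1003434-52778=950656
13. interest=⌊950656·195/10000⌋=18537; principal=72344-18537=53807; balance=950656-53807=896849
14. interest=⌊896849·195/10000⌋=17488; principal=72344-17488=54856; balance=896849-54856=841993
15. interest=⌊841993·195/10000⌋=16418; principal=72344-16418=55926; balance=841993-55926=786067
16. interest=⌊786067·195/10000⌋=15328; principal=72344-15328=57016; balance=786067-57016=729051
17. interest=⌊729051·195/10000⌋=14216; principal=72344-14216=58128; balance=729051-58128=670923
18. interest=⌊670923·195/10000⌋=13082; principal=72344-13082=59262; balance=670923-59262=611661
19. interest=⌊611661·195/10000⌋=11927; principal=72344-11927=60417; balance=611661-60417=551244
20. interest=⌊551244·195/10000⌋=10749; principal=72344-10749=61595; balance=551244-61595=489649
21. interest=⌊489649·195/10000⌋=9548; principal=72344-9548=62796; balance=489649-62796=426853
22. interest=⌊426853·195/10000⌋=8323; principal=72344-8323=64021; balance=426853-64021=362832
23. interest=⌊362832·195/10000⌋=7075; principal=72344-7075=65269; balance=362832-65269=297563
24. interest=⌊297563·195/10000⌋=5802; principal=72344-5802=66542; balance=297563-66542=231021
25. interest=⌊231021·195/10000⌋=4504; principal=72344-4504=67840; balance=231021-67840=163181
26. interest=⌊163181·195/10000⌋=3182; principal=72344-3182=69162; balance=163181-69162=94019
27. interest=⌊94019·195/10000⌋=1833; principal=72344-1833=70511; balance=94019-70511=23508
28. interest=⌊23508·195/10000⌋=458; principal=min(72344-458,23508)=23508; balance=23508-23508=0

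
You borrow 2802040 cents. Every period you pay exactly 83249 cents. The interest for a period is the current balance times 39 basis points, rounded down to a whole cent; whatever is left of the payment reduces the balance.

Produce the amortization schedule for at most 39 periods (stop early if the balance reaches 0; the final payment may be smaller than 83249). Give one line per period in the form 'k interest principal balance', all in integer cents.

1. interest=⌊2802040·39/10000⌋=10927; principal=83249-10927=72322; balance=2802040-72322=2729718
2. interest=⌊2729718·39/10000⌋=10645; principal=83249-10645=72604; balance=2729718-72604=2657114
3. interest=⌊2657114·39/10000⌋=10362; principal=83249-10362=72887; balance=2657114-72887=2584227
4. interest=⌊2584227·39/10000⌋=10078; principal=83249-10078=73171; balance=2584227-73171=2511056
5. interest=⌊2511056·39/10000⌋=9793; principal=83249-9793=73456; balance=2511056-73456=2437600
6. interest=⌊2437600·39/10000⌋=9506; principal=83249-9506=73743; balance=2437600-73743=2363857
7. interest=⌊2363857·39/10000⌋=9219; principal=83249-9219=74030; balance=2363857-74030=2289827
8. interest=⌊2289827·39/10000⌋=8930; principal=83249-8930=74319; balance=2289827-74319=2215508
9. interest=⌊2215508·39/10000⌋=8640; principal=83249-8640=74609; balance=2215508-74609=2140899
10. interest=⌊2140899·39/10000⌋=8349; principal=83249-8349=74900; balance=2140899-74900=2065999
11. interest=⌊2065999·39/10000⌋=8057; principal=83249-8057=75192; balance=2065999-75192=1990807
12. interest=⌊1990807·39/10000⌋=7764; principal=83249-7764=75485; balance=1990807-75485=1915322
13. interest=⌊1915322·39/10000⌋=7469; principal=83249-7469=75780; balance=1915322-75780=1839542
14. interest=⌊1839542·39/10000⌋=7174; principal=83249-7174=76075; balance=1839542-76075=1763467
15. interest=⌊1763467·39/10000⌋=6877; principal=83249-6877=76372; balance=1763467-76372=1687095
16. interest=⌊1687095·39/10000⌋=6579; principal=83249-6579=76670; balance=1687095-76670=1610425
17. interest=⌊1610425·39/10000⌋=6280; principal=83249-6280=76969; balance=1610425-76969=1533456
18. interest=⌊1533456·39/10000⌋=5980; principal=83249-5980=77269; balance=1533456-77269=1456187
19. interest=⌊1456187·39/10000⌋=5679; principal=83249-5679=77570; balance=1456187-77570=1378617
20. interest=⌊1378617·39/10000⌋=5376; principal=83249-5376=77873; balance=1378617-77873=1300744
21. interest=⌊1300744·39/10000⌋=5072; principal=83249-5072=78177; balance=1300744-78177=1222567
22. interest=⌊1222567·39/10000⌋=4768; principal=83249-4768=78481; balance=1222567-78481=1144086
23. interest=⌊1144086·39/10000⌋=4461; principal=83249-4461=78788; balance=1144086-78788=1065298
24. interest=⌊1065298·39/10000⌋=4154; principal=83249-4154=79095; balance=1065298-79095=986203
25. interest=⌊986203·39/10000⌋=3846; principal=83249-3846=79403; balance=986203-79403=906800
26. interest=⌊906800·39/10000⌋=3536; principal=83249-3536=79713; balance=906800-79713=827087
27. interest=⌊827087·39/10000⌋=3225; principal=83249-3225=80024; balance=827087-80024=747063
28. interest=⌊747063·39/10000⌋=2913; principal=83249-2913=80336; balance=747063-80336=666727
29. interest=⌊666727·39/10000⌋=2600; principal=83249-2600=80649; balance=666727-80649=586078
30. interest=⌊586078·39/10000⌋=2285; principal=83249-2285=80964; balance=586078-80964=505114
31. interest=⌊505114·39/10000⌋=1969; principal=83249-1969=81280; balance=505114-81280=423834
32. interest=⌊423834·39/10000⌋=1652; principal=83249-1652=81597; balance=423834-81597=342237
33. interest=⌊342237·39/10000⌋=1334; principal=83249-1334=81915; balance=342237-81915=260322
34. interest=⌊260322·39/10000⌋=1015; principal=83249-1015=82234; balance=260322-82234=178088
35. interest=⌊178088·39/10000⌋=694; principal=83249-694=82555; balance=178088-82555=95533
36. interest=⌊95533·39/10000⌋=372; principal=83249-372=82877; balance=95533-82877=12656
37. interest=⌊12656·39/10000⌋=49; principal=min(83249-49,12656)=12656; balance=12656-12656=0

1 10927 72322 2729718
2 10645 72604 2657114
3 10362 72887 2584227
4 10078 73171 2511056
5 9793 73456 2437600
6 9506 73743 2363857
7 9219 74030 2289827
8 8930 74319 2215508
9 8640 74609 2140899
10 8349 74900 2065999
11 8057 75192 1990807
12 7764 75485 1915322
13 7469 75780 1839542
14 7174 76075 1763467
15 6877 76372 1687095
16 6579 76670 1610425
17 6280 76969 1533456
18 5980 77269 1456187
19 5679 77570 1378617
20 5376 77873 1300744
21 5072 78177 1222567
22 4768 78481 1144086
23 4461 78788 1065298
24 4154 79095 986203
25 3846 79403 906800
26 3536 79713 827087
27 3225 80024 747063
28 2913 80336 666727
29 2600 80649 586078
30 2285 80964 505114
31 1969 81280 423834
32 1652 81597 342237
33 1334 81915 260322
34 1015 82234 178088
35 694 82555 95533
36 372 82877 12656
37 49 12656 0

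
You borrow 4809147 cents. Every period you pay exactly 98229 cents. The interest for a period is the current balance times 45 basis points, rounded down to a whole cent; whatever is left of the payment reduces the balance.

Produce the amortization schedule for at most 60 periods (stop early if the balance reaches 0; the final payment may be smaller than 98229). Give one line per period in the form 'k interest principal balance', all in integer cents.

1. interest=⌊4809147·45/10000⌋=21641; principal=98229-21641=76588; balance=4809147-76588=4732559
2. interest=⌊4732559·45/10000⌋=21296; principal=98229-21296=76933; balance=4732559-76933=4655626
3. interest=⌊4655626·45/10000⌋=20950; principal=98229-20950=77279; balance=4655626-77279=4578347
4. interest=⌊4578347·45/10000⌋=20602; principal=98229-20602=77627; balance=4578347-77627=4500720
5. interest=⌊4500720·45/10000⌋=20253; principal=98229-20253=77976; balance=4500720-77976=4422744
6. interest=⌊4422744·45/10000⌋=19902; principal=98229-19902=78327; balance=4422744-78327=4344417
7. interest=⌊4344417·45/10000⌋=19549; principal=98229-19549=78680; balance=4344417-78680=4265737
8. interest=⌊4265737·45/10000⌋=19195; principal=98229-19195=79034; balance=4265737-79034=4186703
9. interest=⌊4186703·45/10000⌋=18840; principal=98229-18840=79389; balance=4186703-79389=4107314
10. interest=⌊4107314·45/10000⌋=18482; principal=98229-18482=79747; balance=4107314-79747=4027567
11. interest=⌊4027567·45/10000⌋=18124; principal=98229-18124=80105; balance=4027567-80105=3947462
12. interest=⌊3947462·45/10000⌋=17763; principal=98229-17763=80466; balance=3947462-80466=3866996
13. interest=⌊3866996·45/10000⌋=17401; principal=98229-17401=80828; balance=3866996-80828=3786168
14. interest=⌊3786168·45/10000⌋=17037; principal=98229-17037=81192; balance=3786168-81192=3704976
15. interest=⌊3704976·45/10000⌋=16672; principal=98229-16672=81557; balance=3704976-81557=3623419
16. interest=⌊3623419·45/10000⌋=16305; principal=98229-16305=81924; balance=3623419-81924=3541495
17. interest=⌊3541495·45/10000⌋=15936; principal=98229-15936=82293; balance=3541495-82293=3459202
18. interest=⌊3459202·45/10000⌋=15566; principal=98229-15566=82663; balance=3459202-82663=3376539
19. interest=⌊3376539·45/10000⌋=15194; principal=98229-15194=83035; balance=3376539-83035=3293504
20. interest=⌊3293504·45/10000⌋=14820; principal=98229-14820=83409; balance=3293504-83409=3210095
21. interest=⌊3210095·45/10000⌋=14445; principal=98229-14445=83784; balance=3210095-83784=3126311
22. interest=⌊3126311·45/10000⌋=14068; principal=98229-14068=84161; balance=3126311-84161=3042150
23. interest=⌊3042150·45/10000⌋=13689; principal=98229-13689=84540; balance=3042150-84540=2957610
24. interest=⌊2957610·45/10000⌋=13309; principal=98229-13309=84920; balance=2957610-84920=2872690
25. interest=⌊2872690·45/10000⌋=12927; principal=98229-12927=85302; balance=2872690-85302=2787388
26. interest=⌊2787388·45/10000⌋=12543; principal=98229-12543=85686; balance=2787388-85686=2701702
27. interest=⌊2701702·45/10000⌋=12157; principal=98229-12157=86072; balance=2701702-86072=2615630
28. interest=⌊2615630·45/10000⌋=11770; principal=98229-11770=86459; balance=2615630-86459=2529171
29. interest=⌊2529171·45/10000⌋=11381; principal=98229-11381=86848; balance=2529171-86848=2442323
30. interest=⌊2442323·45/10000⌋=10990; principal=98229-10990=87239; balance=2442323-87239=2355084
31. interest=⌊2355084·45/10000⌋=10597; principal=98229-10597=87632; balance=2355084-87632=2267452
32. interest=⌊2267452·45/10000⌋=10203; principal=98229-10203=88026; balance=2267452-88026=2179426
33. interest=⌊2179426·45/10000⌋=9807; principal=98229-9807=88422; balance=2179426-88422=2091004
34. interest=⌊2091004·45/10000⌋=9409; principal=98229-9409=88820; balance=2091004-88820=2002184
35. interest=⌊2002184·45/10000⌋=9009; principal=98229-9009=89220; balance=2002184-89220=1912964
36. interest=⌊1912964·45/10000⌋=8608; principal=98229-8608=89621; balance=1912964-89621=1823343
37. interest=⌊1823343·45/10000⌋=8205; principal=98229-8205=90024; balance=1823343-90024=1733319
38. interest=⌊1733319·45/10000⌋=7799; principal=98229-7799=90430; balance=1733319-90430=1642889
39. interest=⌊1642889·45/10000⌋=7393; principal=98229-7393=90836; balance=1642889-90836=1552053
40. interest=⌊1552053·45/10000⌋=6984; principal=98229-6984=91245; balance=1552053-91245=1460808
41. interest=⌊1460808·45/10000⌋=6573; principal=98229-6573=91656; balance=1460808-91656=1369152
42. interest=⌊1369152·45/10000⌋=6161; principal=98229-6161=92068; balance=1369152-92068=1277084
43. interest=⌊1277084·45/10000⌋=5746; principal=98229-5746=92483; balance=1277084-92483=1184601
44. interest=⌊1184601·45/10000⌋=5330; principal=98229-5330=92899; balance=1184601-92899=1091702
45. interest=⌊1091702·45/10000⌋=4912; principal=98229-4912=93317; balance=1091702-93317=998385
46. interest=⌊998385·45/10000⌋=4492; principal=98229-4492=93737; balance=998385-93737=904648
47. interest=⌊904648·45/10000⌋=4070; principal=98229-4070=94159; balance=904648-94159=810489
48. interest=⌊810489·45/10000⌋=3647; principal=98229-3647=94582; balance=810489-94582=715907
49. interest=⌊715907·45/10000⌋=3221; principal=98229-3221=95008; balance=715907-95008=620899
50. interest=⌊620899·45/10000⌋=2794; principal=98229-2794=95435; balance=620899-95435=525464
51. interest=⌊525464·45/10000⌋=2364; principal=98229-2364=95865; balance=525464-95865=429599
52. interest=⌊429599·45/10000⌋=1933; principal=98229-1933=96296; balance=429599-96296=333303
53. interest=⌊333303·45/10000⌋=1499; principal=98229-1499=96730; balance=333303-96730=236573
54. interest=⌊236573·45/10000⌋=1064; principal=98229-1064=97165; balance=236573-97165=139408
55. interest=⌊139408·45/10000⌋=627; principal=98229-627=97602; balance=139408-97602=41806
56. interest=⌊41806·45/10000⌋=188; principal=min(98229-188,41806)=41806; balance=41806-41806=0

1 21641 76588 4732559
2 21296 76933 4655626
3 20950 77279 4578347
4 20602 77627 4500720
5 20253 77976 4422744
6 19902 78327 4344417
7 19549 78680 4265737
8 19195 79034 4186703
9 18840 79389 4107314
10 18482 79747 4027567
11 18124 80105 3947462
12 17763 80466 3866996
13 17401 80828 3786168
14 17037 81192 3704976
15 16672 81557 3623419
16 16305 81924 3541495
17 15936 82293 3459202
18 15566 82663 3376539
19 15194 83035 3293504
20 14820 83409 3210095
21 14445 83784 3126311
22 14068 84161 3042150
23 13689 84540 2957610
24 13309 84920 2872690
25 12927 85302 2787388
26 12543 85686 2701702
27 12157 86072 2615630
28 11770 86459 2529171
29 11381 86848 2442323
30 10990 87239 2355084
31 10597 87632 2267452
32 10203 88026 2179426
33 9807 88422 2091004
34 9409 88820 2002184
35 9009 89220 1912964
36 8608 89621 1823343
37 8205 90024 1733319
38 7799 90430 1642889
39 7393 90836 1552053
40 6984 91245 1460808
41 6573 91656 1369152
42 6161 92068 1277084
43 5746 92483 1184601
44 5330 92899 1091702
45 4912 93317 998385
46 4492 93737 904648
47 4070 94159 810489
48 3647 94582 715907
49 3221 95008 620899
50 2794 95435 525464
51 2364 95865 429599
52 1933 96296 333303
53 1499 96730 236573
54 1064 97165 139408
55 627 97602 41806
56 188 41806 0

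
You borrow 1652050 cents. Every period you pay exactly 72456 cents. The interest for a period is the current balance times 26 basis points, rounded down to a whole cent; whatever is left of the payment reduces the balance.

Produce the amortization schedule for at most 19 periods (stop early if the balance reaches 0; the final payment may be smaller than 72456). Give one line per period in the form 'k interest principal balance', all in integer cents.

1 4295 68161 1583889
2 4118 68338 1515551
3 3940 68516 1447035
4 3762 68694 1378341
5 3583 68873 1309468
6 3404 69052 1240416
7 3225 69231 1171185
8 3045 69411 1101774
9 2864 69592 1032182
10 2683 69773 962409
11 2502 69954 892455
12 2320 70136 822319
13 2138 70318 752001
14 1955 70501 681500
15 1771 70685 610815
16 1588 70868 539947
17 1403 71053 468894
18 1219 71237 397657
19 1033 71423 326234

1. interest=⌊1652050·26/10000⌋=4295; principal=72456-4295=68161; balance=1652050-68161=1583889
2. interest=⌊1583889·26/10000⌋=4118; principal=72456-4118=68338; balance=1583889-68338=1515551
3. interest=⌊1515551·26/10000⌋=3940; principal=72456-3940=68516; balance=1515551-68516=1447035
4. interest=⌊1447035·26/10000⌋=3762; principal=72456-3762=68694; balance=1447035-68694=1378341
5. interest=⌊1378341·26/10000⌋=3583; principal=72456-3583=68873; balance=1378341-68873=1309468
6. interest=⌊1309468·26/10000⌋=3404; principal=72456-3404=69052; balance=1309468-69052=1240416
7. interest=⌊1240416·26/10000⌋=3225; principal=72456-3225=69231; balance=1240416-69231=1171185
8. interest=⌊1171185·26/10000⌋=3045; principal=72456-3045=69411; balance=1171185-69411=1101774
9. interest=⌊1101774·26/10000⌋=2864; principal=72456-2864=69592; balance=1101774-69592=1032182
10. interest=⌊1032182·26/10000⌋=2683; principal=72456-2683=69773; balance=1032182-69773=962409
11. interest=⌊962409·26/10000⌋=2502; principal=72456-2502=69954; balance=962409-69954=892455
12. interest=⌊892455·26/10000⌋=2320; principal=72456-2320=70136; balance=892455-70136=822319
13. interest=⌊822319·26/10000⌋=2138; principal=72456-2138=70318; balance=822319-70318=752001
14. interest=⌊752001·26/10000⌋=1955; principal=72456-1955=70501; balance=752001-70501=681500
15. interest=⌊681500·26/10000⌋=1771; principal=72456-1771=70685; balance=681500-70685=610815
16. interest=⌊610815·26/10000⌋=1588; principal=72456-1588=70868; balance=610815-70868=539947
17. interest=⌊539947·26/10000⌋=1403; principal=72456-1403=71053; balance=539947-71053=468894
18. interest=⌊468894·26/10000⌋=1219; principal=72456-1219=71237; balance=468894-71237=397657
19. interest=⌊397657·26/10000⌋=1033; principal=72456-1033=71423; balance=397657-71423=326234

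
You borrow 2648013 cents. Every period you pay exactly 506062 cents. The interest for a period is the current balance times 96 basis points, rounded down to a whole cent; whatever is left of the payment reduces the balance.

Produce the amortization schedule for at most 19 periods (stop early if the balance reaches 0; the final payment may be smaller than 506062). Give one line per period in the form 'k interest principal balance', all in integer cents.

1. interest=⌊2648013·96/10000⌋=25420; principal=506062-25420=480642; balance=2648013-480642=2167371
2. interest=⌊2167371·96/10000⌋=20806; principal=506062-20806=485256; balance=2167371-485256=1682115
3. interest=⌊1682115·96/10000⌋=16148; principal=506062-16148=489914; balance=1682115-489914=1192201
4. interest=⌊1192201·96/10000⌋=11445; principal=506062-11445=494617; balance=1192201-494617=697584
5. interest=⌊697584·96/10000⌋=6696; principal=506062-6696=499366; balance=697584-499366=198218
6. interest=⌊198218·96/10000⌋=1902; principal=min(506062-1902,198218)=198218; balance=198218-198218=0

1 25420 480642 2167371
2 20806 485256 1682115
3 16148 489914 1192201
4 11445 494617 697584
5 6696 499366 198218
6 1902 198218 0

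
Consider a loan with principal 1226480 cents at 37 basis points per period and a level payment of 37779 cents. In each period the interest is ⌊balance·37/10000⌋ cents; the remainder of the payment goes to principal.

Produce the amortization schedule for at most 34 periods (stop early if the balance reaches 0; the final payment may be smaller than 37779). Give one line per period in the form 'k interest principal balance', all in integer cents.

1. interest=⌊1226480·37/10000⌋=4537; principal=37779-4537=33242; balance=1226480-33242=1193238
2. interest=⌊1193238·37/10000⌋=4414; principal=37779-4414=33365; balance=1193238-33365=1159873
3. interest=⌊1159873·37/10000⌋=4291; principal=37779-4291=33488; balance=1159873-33488=1126385
4. interest=⌊1126385·37/10000⌋=4167; principal=37779-4167=33612; balance=1126385-33612=1092773
5. interest=⌊1092773·37/10000⌋=4043; principal=37779-4043=33736; balance=1092773-33736=1059037
6. interest=⌊1059037·37/10000⌋=3918; principal=37779-3918=33861; balance=1059037-33861=1025176
7. interest=⌊1025176·37/10000⌋=3793; principal=37779-3793=33986; balance=1025176-33986=991190
8. interest=⌊991190·37/10000⌋=3667; principal=37779-3667=34112; balance=991190-34112=957078
9. interest=⌊957078·37/10000⌋=3541; principal=37779-3541=34238; balance=957078-34238=922840
10. interest=⌊922840·37/10000⌋=3414; principal=37779-3414=34365; balance=922840-34365=888475
11. interest=⌊888475·37/10000⌋=3287; principal=37779-3287=34492; balance=888475-34492=853983
12. interest=⌊853983·37/10000⌋=3159; principal=37779-3159=34620; balance=853983-34620=819363
13. interest=⌊819363·37/10000⌋=3031; principal=37779-3031=34748; balance=819363-34748=784615
14. interest=⌊784615·37/10000⌋=2903; principal=37779-2903=34876; balance=784615-34876=749739
15. interest=⌊749739·37/10000⌋=2774; principal=37779-2774=35005; balance=749739-35005=714734
16. interest=⌊714734·37/10000⌋=2644; principal=37779-2644=35135; balance=714734-35135=679599
17. interest=⌊679599·37/10000⌋=2514; principal=37779-2514=35265; balance=679599-35265=644334
18. interest=⌊644334·37/10000⌋=2384; principal=37779-2384=35395; balance=644334-35395=608939
19. interest=⌊608939·37/10000⌋=2253; principal=37779-2253=35526; balance=608939-35526=573413
20. interest=⌊573413·37/10000⌋=2121; principal=37779-2121=35658; balance=573413-35658=537755
21. interest=⌊537755·37/10000⌋=1989; principal=37779-1989=35790; balance=537755-35790=501965
22. interest=⌊501965·37/10000⌋=1857; principal=37779-1857=35922; balance=501965-35922=466043
23. interest=⌊466043·37/10000⌋=1724; principal=37779-1724=36055; balance=466043-36055=429988
24. interest=⌊429988·37/10000⌋=1590; principal=37779-1590=36189; balance=429988-36189=393799
25. interest=⌊393799·37/10000⌋=1457; principal=37779-1457=36322; balance=393799-36322=357477
26. interest=⌊357477·37/10000⌋=1322; principal=37779-1322=36457; balance=357477-36457=321020
27. interest=⌊321020·37/10000⌋=1187; principal=37779-1187=36592; balance=321020-36592=284428
28. interest=⌊284428·37/10000⌋=1052; principal=37779-1052=36727; balance=284428-36727=247701
29. interest=⌊247701·37/10000⌋=916; principal=37779-916=36863; balance=247701-36863=210838
30. interest=⌊210838·37/10000⌋=780; principal=37779-780=36999; balance=210838-36999=173839
31. interest=⌊173839·37/10000⌋=643; principal=37779-643=37136; balance=173839-37136=136703
32. interest=⌊136703·37/10000⌋=505; principal=37779-505=37274; balance=136703-37274=99429
33. interest=⌊99429·37/10000⌋=367; principal=37779-367=37412; balance=99429-37412=62017
34. interest=⌊62017·37/10000⌋=229; principal=37779-229=37550; balance=62017-37550=24467

1 4537 33242 1193238
2 4414 33365 1159873
3 4291 33488 1126385
4 4167 33612 1092773
5 4043 33736 1059037
6 3918 33861 1025176
7 3793 33986 991190
8 3667 34112 957078
9 3541 34238 922840
10 3414 34365 888475
11 3287 34492 853983
12 3159 34620 819363
13 3031 34748 784615
14 2903 34876 749739
15 2774 35005 714734
16 2644 35135 679599
17 2514 35265 644334
18 2384 35395 608939
19 2253 35526 573413
20 2121 35658 537755
21 1989 35790 501965
22 1857 35922 466043
23 1724 36055 429988
24 1590 36189 393799
25 1457 36322 357477
26 1322 36457 321020
27 1187 36592 284428
28 1052 36727 247701
29 916 36863 210838
30 780 36999 173839
31 643 37136 136703
32 505 37274 99429
33 367 37412 62017
34 229 37550 24467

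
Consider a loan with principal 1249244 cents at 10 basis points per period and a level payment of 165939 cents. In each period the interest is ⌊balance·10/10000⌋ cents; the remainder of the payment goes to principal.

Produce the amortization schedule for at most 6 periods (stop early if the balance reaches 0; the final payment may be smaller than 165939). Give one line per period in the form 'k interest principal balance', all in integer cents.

1. interest=⌊1249244·10/10000⌋=1249; principal=165939-1249=164690; balance=1249244-164690=1084554
2. interest=⌊1084554·10/10000⌋=1084; principal=165939-1084=164855; balance=1084554-164855=919699
3. interest=⌊919699·10/10000⌋=919; principal=165939-919=165020; balance=919699-165020=754679
4. interest=⌊754679·10/10000⌋=754; principal=165939-754=165185; balance=754679-165185=589494
5. interest=⌊589494·10/10000⌋=589; principal=165939-589=165350; balance=589494-165350=424144
6. interest=⌊424144·10/10000⌋=424; principal=165939-424=165515; balance=424144-165515=258629

1 1249 164690 1084554
2 1084 164855 919699
3 919 165020 754679
4 754 165185 589494
5 589 165350 424144
6 424 165515 258629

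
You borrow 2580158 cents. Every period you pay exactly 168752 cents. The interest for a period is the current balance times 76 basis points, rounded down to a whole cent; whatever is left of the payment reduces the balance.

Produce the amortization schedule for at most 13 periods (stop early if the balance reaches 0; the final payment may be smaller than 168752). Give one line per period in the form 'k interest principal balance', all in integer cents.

1 19609 149143 2431015
2 18475 150277 2280738
3 17333 151419 2129319
4 16182 152570 1976749
5 15023 153729 1823020
6 13854 154898 1668122
7 12677 156075 1512047
8 11491 157261 1354786
9 10296 158456 1196330
10 9092 159660 1036670
11 7878 160874 875796
12 6656 162096 713700
13 5424 163328 550372

1. interest=⌊2580158·76/10000⌋=19609; principal=168752-19609=149143; balance=2580158-149143=2431015
2. interest=⌊2431015·76/10000⌋=18475; principal=168752-18475=150277; balance=2431015-150277=2280738
3. interest=⌊2280738·76/10000⌋=17333; principal=168752-17333=151419; balance=2280738-151419=2129319
4. interest=⌊2129319·76/10000⌋=16182; principal=168752-16182=152570; balance=2129319-152570=1976749
5. interest=⌊1976749·76/10000⌋=15023; principal=168752-15023=153729; balance=1976749-153729=1823020
6. interest=⌊1823020·76/10000⌋=13854; principal=168752-13854=154898; balance=1823020-154898=1668122
7. interest=⌊1668122·76/10000⌋=12677; principal=168752-12677=156075; balance=1668122-156075=1512047
8. interest=⌊1512047·76/10000⌋=11491; principal=168752-11491=157261; balance=1512047-157261=1354786
9. interest=⌊1354786·76/10000⌋=10296; principal=168752-10296=158456; balance=1354786-158456=1196330
10. interest=⌊1196330·76/10000⌋=9092; principal=168752-9092=159660; balance=1196330-159660=1036670
11. interest=⌊1036670·76/10000⌋=7878; principal=168752-7878=160874; balance=1036670-160874=875796
12. interest=⌊875796·76/10000⌋=6656; principal=168752-6656=162096; balance=875796-162096=713700
13. interest=⌊713700·76/10000⌋=5424; principal=168752-5424=163328; balance=713700-163328=550372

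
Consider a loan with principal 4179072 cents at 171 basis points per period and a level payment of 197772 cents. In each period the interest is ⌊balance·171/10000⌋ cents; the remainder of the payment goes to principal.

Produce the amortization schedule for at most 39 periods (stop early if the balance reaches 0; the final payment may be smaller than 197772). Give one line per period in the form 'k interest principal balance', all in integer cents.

1 71462 126310 4052762
2 69302 128470 3924292
3 67105 130667 3793625
4 64870 132902 3660723
5 62598 135174 3525549
6 60286 137486 3388063
7 57935 139837 3248226
8 55544 142228 3105998
9 53112 144660 2961338
10 50638 147134 2814204
11 48122 149650 2664554
12 45563 152209 2512345
13 42961 154811 2357534
14 40313 157459 2200075
15 37621 160151 2039924
16 34882 162890 1877034
17 32097 165675 1711359
18 29264 168508 1542851
19 26382 171390 1371461
20 23451 174321 1197140
21 20471 177301 1019839
22 17439 180333 839506
23 14355 183417 656089
24 11219 186553 469536
25 8029 189743 279793
26 4784 192988 86805
27 1484 86805 0

1. interest=⌊4179072·171/10000⌋=71462; principal=197772-71462=126310; balance=4179072-126310=4052762
2. interest=⌊4052762·171/10000⌋=69302; principal=197772-69302=128470; balance=4052762-128470=3924292
3. interest=⌊3924292·171/10000⌋=67105; principal=197772-67105=130667; balance=3924292-130667=3793625
4. interest=⌊3793625·171/10000⌋=64870; principal=197772-64870=132902; balance=3793625-132902=3660723
5. interest=⌊3660723·171/10000⌋=62598; principal=197772-62598=135174; balance=3660723-135174=3525549
6. interest=⌊3525549·171/10000⌋=60286; principal=197772-60286=137486; balance=3525549-137486=3388063
7. interest=⌊3388063·171/10000⌋=57935; principal=197772-57935=139837; balance=3388063-139837=3248226
8. interest=⌊3248226·171/10000⌋=55544; principal=197772-55544=142228; balance=3248226-142228=3105998
9. interest=⌊3105998·171/10000⌋=53112; principal=197772-53112=144660; balance=3105998-144660=2961338
10. interest=⌊2961338·171/10000⌋=50638; principal=197772-50638=147134; balance=2961338-147134=2814204
11. interest=⌊2814204·171/10000⌋=48122; principal=197772-48122=149650; balance=2814204-149650=2664554
12. interest=⌊2664554·171/10000⌋=45563; principal=197772-45563=152209; balance=2664554-152209=2512345
13. interest=⌊2512345·171/10000⌋=42961; principal=197772-42961=154811; balance=2512345-154811=2357534
14. interest=⌊2357534·171/10000⌋=40313; principal=197772-40313=157459; balance=2357534-157459=2200075
15. interest=⌊2200075·171/10000⌋=37621; principal=197772-37621=160151; balance=2200075-160151=2039924
16. interest=⌊2039924·171/10000⌋=34882; principal=197772-34882=162890; balance=2039924-162890=1877034
17. interest=⌊1877034·171/10000⌋=32097; principal=197772-32097=165675; balance=1877034-165675=1711359
18. interest=⌊1711359·171/10000⌋=29264; principal=197772-29264=168508; balance=1711359-168508=1542851
19. interest=⌊1542851·171/10000⌋=26382; principal=197772-26382=171390; balance=1542851-171390=1371461
20. interest=⌊1371461·171/10000⌋=23451; principal=197772-23451=174321; balance=1371461-174321=1197140
21. interest=⌊1197140·171/10000⌋=20471; principal=197772-20471=177301; balance=1197140-177301=1019839
22. interest=⌊1019839·171/10000⌋=17439; principal=197772-17439=180333; balance=1019839-180333=839506
23. interest=⌊839506·171/10000⌋=14355; principal=197772-14355=183417; balance=839506-183417=656089
24. interest=⌊656089·171/10000⌋=11219; principal=197772-11219=186553; balance=656089-186553=469536
25. interest=⌊469536·171/10000⌋=8029; principal=197772-8029=189743; balance=469536-189743=279793
26. interest=⌊279793·171/10000⌋=4784; principal=197772-4784=192988; balance=279793-192988=86805
27. interest=⌊86805·171/10000⌋=1484; principal=min(197772-1484,86805)=86805; balance=86805-86805=0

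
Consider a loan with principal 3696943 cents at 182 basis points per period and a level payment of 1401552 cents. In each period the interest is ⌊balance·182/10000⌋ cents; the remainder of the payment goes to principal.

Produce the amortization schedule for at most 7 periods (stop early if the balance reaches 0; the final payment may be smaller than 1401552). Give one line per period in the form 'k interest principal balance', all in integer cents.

1. interest=⌊3696943·182/10000⌋=67284; principal=1401552-67284=1334268; balance=3696943-1334268=2362675
2. interest=⌊2362675·182/10000⌋=43000; principal=1401552-43000=1358552; balance=2362675-1358552=1004123
3. interest=⌊1004123·182/10000⌋=18275; principal=min(1401552-18275,1004123)=1004123; balance=1004123-1004123=0

1 67284 1334268 2362675
2 43000 1358552 1004123
3 18275 1004123 0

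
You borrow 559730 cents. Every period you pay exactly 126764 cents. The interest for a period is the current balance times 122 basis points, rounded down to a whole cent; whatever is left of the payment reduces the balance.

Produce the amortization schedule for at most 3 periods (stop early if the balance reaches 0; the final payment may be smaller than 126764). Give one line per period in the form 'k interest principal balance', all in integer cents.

1. interest=⌊559730·122/10000⌋=6828; principal=126764-6828=119936; balance=559730-119936=439794
2. interest=⌊439794·122/10000⌋=5365; principal=126764-5365=121399; balance=439794-121399=318395
3. interest=⌊318395·122/10000⌋=3884; principal=126764-3884=122880; balance=318395-122880=195515

1 6828 119936 439794
2 5365 121399 318395
3 3884 122880 195515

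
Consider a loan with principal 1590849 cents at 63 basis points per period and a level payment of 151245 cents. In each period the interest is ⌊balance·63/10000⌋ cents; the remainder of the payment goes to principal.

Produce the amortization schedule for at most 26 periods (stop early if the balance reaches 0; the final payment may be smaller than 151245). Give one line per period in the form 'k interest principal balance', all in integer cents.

1 10022 141223 1449626
2 9132 142113 1307513
3 8237 143008 1164505
4 7336 143909 1020596
5 6429 144816 875780
6 5517 145728 730052
7 4599 146646 583406
8 3675 147570 435836
9 2745 148500 287336
10 1810 149435 137901
11 868 137901 0

1. interest=⌊1590849·63/10000⌋=10022; principal=151245-10022=141223; balance=1590849-141223=1449626
2. interest=⌊1449626·63/10000⌋=9132; principal=151245-9132=142113; balance=1449626-142113=1307513
3. interest=⌊1307513·63/10000⌋=8237; principal=151245-8237=143008; balance=1307513-143008=1164505
4. interest=⌊1164505·63/10000⌋=7336; principal=151245-7336=143909; balance=1164505-143909=1020596
5. interest=⌊1020596·63/10000⌋=6429; principal=151245-6429=144816; balance=1020596-144816=875780
6. interest=⌊875780·63/10000⌋=5517; principal=151245-5517=145728; balance=875780-145728=730052
7. interest=⌊730052·63/10000⌋=4599; principal=151245-4599=146646; balance=730052-146646=583406
8. interest=⌊583406·63/10000⌋=3675; principal=151245-3675=147570; balance=583406-147570=435836
9. interest=⌊435836·63/10000⌋=2745; principal=151245-2745=148500; balance=435836-148500=287336
10. interest=⌊287336·63/10000⌋=1810; principal=151245-1810=149435; balance=287336-149435=137901
11. interest=⌊137901·63/10000⌋=868; principal=min(151245-868,137901)=137901; balance=137901-137901=0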